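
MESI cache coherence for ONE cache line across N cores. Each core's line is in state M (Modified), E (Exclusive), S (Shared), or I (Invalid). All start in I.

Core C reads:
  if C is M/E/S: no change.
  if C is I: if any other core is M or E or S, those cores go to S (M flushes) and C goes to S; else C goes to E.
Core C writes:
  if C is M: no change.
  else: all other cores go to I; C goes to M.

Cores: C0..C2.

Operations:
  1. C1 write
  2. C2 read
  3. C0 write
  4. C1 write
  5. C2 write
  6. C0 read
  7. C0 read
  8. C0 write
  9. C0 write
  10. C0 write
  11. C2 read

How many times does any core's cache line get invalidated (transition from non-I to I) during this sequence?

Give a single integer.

Op 1: C1 write [C1 write: invalidate none -> C1=M] -> [I,M,I] (invalidations this op: 0; running total: 0)
Op 2: C2 read [C2 read from I: others=['C1=M'] -> C2=S, others downsized to S] -> [I,S,S] (invalidations this op: 0; running total: 0)
Op 3: C0 write [C0 write: invalidate ['C1=S', 'C2=S'] -> C0=M] -> [M,I,I] (invalidations this op: 2; running total: 2)
Op 4: C1 write [C1 write: invalidate ['C0=M'] -> C1=M] -> [I,M,I] (invalidations this op: 1; running total: 3)
Op 5: C2 write [C2 write: invalidate ['C1=M'] -> C2=M] -> [I,I,M] (invalidations this op: 1; running total: 4)
Op 6: C0 read [C0 read from I: others=['C2=M'] -> C0=S, others downsized to S] -> [S,I,S] (invalidations this op: 0; running total: 4)
Op 7: C0 read [C0 read: already in S, no change] -> [S,I,S] (invalidations this op: 0; running total: 4)
Op 8: C0 write [C0 write: invalidate ['C2=S'] -> C0=M] -> [M,I,I] (invalidations this op: 1; running total: 5)
Op 9: C0 write [C0 write: already M (modified), no change] -> [M,I,I] (invalidations this op: 0; running total: 5)
Op 10: C0 write [C0 write: already M (modified), no change] -> [M,I,I] (invalidations this op: 0; running total: 5)
Op 11: C2 read [C2 read from I: others=['C0=M'] -> C2=S, others downsized to S] -> [S,I,S] (invalidations this op: 0; running total: 5)

Answer: 5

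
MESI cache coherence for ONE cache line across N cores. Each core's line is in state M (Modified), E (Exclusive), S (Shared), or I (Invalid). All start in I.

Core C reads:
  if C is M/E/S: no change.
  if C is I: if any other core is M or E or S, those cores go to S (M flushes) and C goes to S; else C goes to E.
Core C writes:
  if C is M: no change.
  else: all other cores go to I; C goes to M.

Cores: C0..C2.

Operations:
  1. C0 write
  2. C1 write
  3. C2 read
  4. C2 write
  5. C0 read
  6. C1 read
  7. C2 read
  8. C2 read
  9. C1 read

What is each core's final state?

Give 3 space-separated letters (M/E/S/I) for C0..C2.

Op 1: C0 write [C0 write: invalidate none -> C0=M] -> [M,I,I]
Op 2: C1 write [C1 write: invalidate ['C0=M'] -> C1=M] -> [I,M,I]
Op 3: C2 read [C2 read from I: others=['C1=M'] -> C2=S, others downsized to S] -> [I,S,S]
Op 4: C2 write [C2 write: invalidate ['C1=S'] -> C2=M] -> [I,I,M]
Op 5: C0 read [C0 read from I: others=['C2=M'] -> C0=S, others downsized to S] -> [S,I,S]
Op 6: C1 read [C1 read from I: others=['C0=S', 'C2=S'] -> C1=S, others downsized to S] -> [S,S,S]
Op 7: C2 read [C2 read: already in S, no change] -> [S,S,S]
Op 8: C2 read [C2 read: already in S, no change] -> [S,S,S]
Op 9: C1 read [C1 read: already in S, no change] -> [S,S,S]

Answer: S S S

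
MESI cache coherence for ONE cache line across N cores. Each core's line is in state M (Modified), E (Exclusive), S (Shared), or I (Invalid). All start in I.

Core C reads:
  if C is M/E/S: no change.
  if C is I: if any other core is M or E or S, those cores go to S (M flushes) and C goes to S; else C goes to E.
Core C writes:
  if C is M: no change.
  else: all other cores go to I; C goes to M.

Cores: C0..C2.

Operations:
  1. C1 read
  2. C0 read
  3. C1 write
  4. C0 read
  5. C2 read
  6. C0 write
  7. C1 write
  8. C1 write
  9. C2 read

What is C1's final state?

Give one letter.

Answer: S

Derivation:
Op 1: C1 read [C1 read from I: no other sharers -> C1=E (exclusive)] -> [I,E,I]
Op 2: C0 read [C0 read from I: others=['C1=E'] -> C0=S, others downsized to S] -> [S,S,I]
Op 3: C1 write [C1 write: invalidate ['C0=S'] -> C1=M] -> [I,M,I]
Op 4: C0 read [C0 read from I: others=['C1=M'] -> C0=S, others downsized to S] -> [S,S,I]
Op 5: C2 read [C2 read from I: others=['C0=S', 'C1=S'] -> C2=S, others downsized to S] -> [S,S,S]
Op 6: C0 write [C0 write: invalidate ['C1=S', 'C2=S'] -> C0=M] -> [M,I,I]
Op 7: C1 write [C1 write: invalidate ['C0=M'] -> C1=M] -> [I,M,I]
Op 8: C1 write [C1 write: already M (modified), no change] -> [I,M,I]
Op 9: C2 read [C2 read from I: others=['C1=M'] -> C2=S, others downsized to S] -> [I,S,S]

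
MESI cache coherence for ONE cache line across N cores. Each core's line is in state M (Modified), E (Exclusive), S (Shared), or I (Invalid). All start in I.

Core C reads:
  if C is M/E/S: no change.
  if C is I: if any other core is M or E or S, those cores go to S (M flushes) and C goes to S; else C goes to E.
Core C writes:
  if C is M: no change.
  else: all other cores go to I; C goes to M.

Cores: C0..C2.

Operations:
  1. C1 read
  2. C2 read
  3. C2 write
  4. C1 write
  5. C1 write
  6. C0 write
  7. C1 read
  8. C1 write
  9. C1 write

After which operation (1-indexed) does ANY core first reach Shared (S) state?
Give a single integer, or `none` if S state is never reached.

Op 1: C1 read [C1 read from I: no other sharers -> C1=E (exclusive)] -> [I,E,I]
Op 2: C2 read [C2 read from I: others=['C1=E'] -> C2=S, others downsized to S] -> [I,S,S]
  -> First S state at op 2; remaining ops need not be traced.

Answer: 2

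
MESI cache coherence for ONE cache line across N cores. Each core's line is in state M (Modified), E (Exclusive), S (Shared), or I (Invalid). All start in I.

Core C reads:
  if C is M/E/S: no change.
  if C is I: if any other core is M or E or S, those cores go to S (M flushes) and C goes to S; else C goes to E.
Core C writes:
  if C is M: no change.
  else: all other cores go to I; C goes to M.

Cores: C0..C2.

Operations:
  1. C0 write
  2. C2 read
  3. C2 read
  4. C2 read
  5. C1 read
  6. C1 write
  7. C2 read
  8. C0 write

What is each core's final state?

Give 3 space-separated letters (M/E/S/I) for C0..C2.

Op 1: C0 write [C0 write: invalidate none -> C0=M] -> [M,I,I]
Op 2: C2 read [C2 read from I: others=['C0=M'] -> C2=S, others downsized to S] -> [S,I,S]
Op 3: C2 read [C2 read: already in S, no change] -> [S,I,S]
Op 4: C2 read [C2 read: already in S, no change] -> [S,I,S]
Op 5: C1 read [C1 read from I: others=['C0=S', 'C2=S'] -> C1=S, others downsized to S] -> [S,S,S]
Op 6: C1 write [C1 write: invalidate ['C0=S', 'C2=S'] -> C1=M] -> [I,M,I]
Op 7: C2 read [C2 read from I: others=['C1=M'] -> C2=S, others downsized to S] -> [I,S,S]
Op 8: C0 write [C0 write: invalidate ['C1=S', 'C2=S'] -> C0=M] -> [M,I,I]

Answer: M I I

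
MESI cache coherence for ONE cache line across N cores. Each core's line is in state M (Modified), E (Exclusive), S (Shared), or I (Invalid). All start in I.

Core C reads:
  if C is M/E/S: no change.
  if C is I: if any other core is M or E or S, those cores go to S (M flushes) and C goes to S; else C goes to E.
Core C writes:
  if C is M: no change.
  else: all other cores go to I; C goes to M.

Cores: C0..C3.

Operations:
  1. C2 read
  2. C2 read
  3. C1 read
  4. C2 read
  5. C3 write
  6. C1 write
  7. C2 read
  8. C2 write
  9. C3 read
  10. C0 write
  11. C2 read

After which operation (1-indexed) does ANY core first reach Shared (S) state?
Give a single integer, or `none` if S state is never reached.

Op 1: C2 read [C2 read from I: no other sharers -> C2=E (exclusive)] -> [I,I,E,I]
Op 2: C2 read [C2 read: already in E, no change] -> [I,I,E,I]
Op 3: C1 read [C1 read from I: others=['C2=E'] -> C1=S, others downsized to S] -> [I,S,S,I]
  -> First S state at op 3; remaining ops need not be traced.

Answer: 3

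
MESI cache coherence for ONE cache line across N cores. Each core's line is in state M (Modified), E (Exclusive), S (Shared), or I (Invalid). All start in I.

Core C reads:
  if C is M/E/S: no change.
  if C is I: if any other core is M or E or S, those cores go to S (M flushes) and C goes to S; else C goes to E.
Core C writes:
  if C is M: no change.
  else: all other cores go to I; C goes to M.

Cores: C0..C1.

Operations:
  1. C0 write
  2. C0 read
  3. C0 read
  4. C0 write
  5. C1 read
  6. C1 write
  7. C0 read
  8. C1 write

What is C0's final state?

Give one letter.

Op 1: C0 write [C0 write: invalidate none -> C0=M] -> [M,I]
Op 2: C0 read [C0 read: already in M, no change] -> [M,I]
Op 3: C0 read [C0 read: already in M, no change] -> [M,I]
Op 4: C0 write [C0 write: already M (modified), no change] -> [M,I]
Op 5: C1 read [C1 read from I: others=['C0=M'] -> C1=S, others downsized to S] -> [S,S]
Op 6: C1 write [C1 write: invalidate ['C0=S'] -> C1=M] -> [I,M]
Op 7: C0 read [C0 read from I: others=['C1=M'] -> C0=S, others downsized to S] -> [S,S]
Op 8: C1 write [C1 write: invalidate ['C0=S'] -> C1=M] -> [I,M]

Answer: I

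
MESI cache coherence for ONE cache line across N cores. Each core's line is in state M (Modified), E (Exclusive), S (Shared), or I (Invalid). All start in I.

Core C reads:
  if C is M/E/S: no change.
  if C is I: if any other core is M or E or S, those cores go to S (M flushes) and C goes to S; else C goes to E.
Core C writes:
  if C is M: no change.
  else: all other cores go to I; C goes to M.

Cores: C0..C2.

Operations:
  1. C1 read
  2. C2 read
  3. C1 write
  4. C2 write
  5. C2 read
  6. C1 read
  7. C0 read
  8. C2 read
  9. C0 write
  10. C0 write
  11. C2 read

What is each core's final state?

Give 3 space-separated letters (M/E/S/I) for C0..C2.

Op 1: C1 read [C1 read from I: no other sharers -> C1=E (exclusive)] -> [I,E,I]
Op 2: C2 read [C2 read from I: others=['C1=E'] -> C2=S, others downsized to S] -> [I,S,S]
Op 3: C1 write [C1 write: invalidate ['C2=S'] -> C1=M] -> [I,M,I]
Op 4: C2 write [C2 write: invalidate ['C1=M'] -> C2=M] -> [I,I,M]
Op 5: C2 read [C2 read: already in M, no change] -> [I,I,M]
Op 6: C1 read [C1 read from I: others=['C2=M'] -> C1=S, others downsized to S] -> [I,S,S]
Op 7: C0 read [C0 read from I: others=['C1=S', 'C2=S'] -> C0=S, others downsized to S] -> [S,S,S]
Op 8: C2 read [C2 read: already in S, no change] -> [S,S,S]
Op 9: C0 write [C0 write: invalidate ['C1=S', 'C2=S'] -> C0=M] -> [M,I,I]
Op 10: C0 write [C0 write: already M (modified), no change] -> [M,I,I]
Op 11: C2 read [C2 read from I: others=['C0=M'] -> C2=S, others downsized to S] -> [S,I,S]

Answer: S I S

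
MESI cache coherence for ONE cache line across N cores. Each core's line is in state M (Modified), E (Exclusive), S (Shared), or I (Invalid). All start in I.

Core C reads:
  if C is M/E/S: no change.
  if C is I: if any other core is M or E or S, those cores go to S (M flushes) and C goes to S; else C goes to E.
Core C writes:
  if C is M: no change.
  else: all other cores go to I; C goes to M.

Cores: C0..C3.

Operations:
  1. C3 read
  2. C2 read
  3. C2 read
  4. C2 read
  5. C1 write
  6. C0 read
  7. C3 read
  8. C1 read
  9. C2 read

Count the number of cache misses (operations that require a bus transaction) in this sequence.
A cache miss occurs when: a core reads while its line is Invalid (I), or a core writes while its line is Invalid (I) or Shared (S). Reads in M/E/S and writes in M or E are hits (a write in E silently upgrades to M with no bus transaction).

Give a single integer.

Op 1: C3 read [C3 read from I: no other sharers -> C3=E (exclusive)] -> [I,I,I,E] [MISS #1: read from I]
Op 2: C2 read [C2 read from I: others=['C3=E'] -> C2=S, others downsized to S] -> [I,I,S,S] [MISS #2: read from I]
Op 3: C2 read [C2 read: already in S, no change] -> [I,I,S,S] [hit: read from S]
Op 4: C2 read [C2 read: already in S, no change] -> [I,I,S,S] [hit: read from S]
Op 5: C1 write [C1 write: invalidate ['C2=S', 'C3=S'] -> C1=M] -> [I,M,I,I] [MISS #3: write from I]
Op 6: C0 read [C0 read from I: others=['C1=M'] -> C0=S, others downsized to S] -> [S,S,I,I] [MISS #4: read from I]
Op 7: C3 read [C3 read from I: others=['C0=S', 'C1=S'] -> C3=S, others downsized to S] -> [S,S,I,S] [MISS #5: read from I]
Op 8: C1 read [C1 read: already in S, no change] -> [S,S,I,S] [hit: read from S]
Op 9: C2 read [C2 read from I: others=['C0=S', 'C1=S', 'C3=S'] -> C2=S, others downsized to S] -> [S,S,S,S] [MISS #6: read from I]

Answer: 6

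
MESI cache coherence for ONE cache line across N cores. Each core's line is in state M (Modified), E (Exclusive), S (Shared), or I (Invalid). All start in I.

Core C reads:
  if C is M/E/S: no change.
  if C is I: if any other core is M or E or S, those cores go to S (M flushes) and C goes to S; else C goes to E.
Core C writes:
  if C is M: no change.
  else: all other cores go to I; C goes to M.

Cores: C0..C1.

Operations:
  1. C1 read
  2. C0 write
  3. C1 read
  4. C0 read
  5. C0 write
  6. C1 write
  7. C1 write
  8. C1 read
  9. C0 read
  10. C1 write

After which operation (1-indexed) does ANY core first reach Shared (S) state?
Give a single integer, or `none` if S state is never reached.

Answer: 3

Derivation:
Op 1: C1 read [C1 read from I: no other sharers -> C1=E (exclusive)] -> [I,E]
Op 2: C0 write [C0 write: invalidate ['C1=E'] -> C0=M] -> [M,I]
Op 3: C1 read [C1 read from I: others=['C0=M'] -> C1=S, others downsized to S] -> [S,S]
  -> First S state at op 3; remaining ops need not be traced.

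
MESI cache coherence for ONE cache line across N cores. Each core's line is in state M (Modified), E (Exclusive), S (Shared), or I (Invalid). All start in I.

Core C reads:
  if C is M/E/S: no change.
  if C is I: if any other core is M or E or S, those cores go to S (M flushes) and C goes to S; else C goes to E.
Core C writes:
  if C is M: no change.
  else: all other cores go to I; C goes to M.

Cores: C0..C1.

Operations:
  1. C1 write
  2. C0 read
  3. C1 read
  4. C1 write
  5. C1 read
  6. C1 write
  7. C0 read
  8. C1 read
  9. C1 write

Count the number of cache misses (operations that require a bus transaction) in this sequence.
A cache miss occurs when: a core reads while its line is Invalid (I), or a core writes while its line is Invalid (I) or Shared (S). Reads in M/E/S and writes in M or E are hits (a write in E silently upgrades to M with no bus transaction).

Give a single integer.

Answer: 5

Derivation:
Op 1: C1 write [C1 write: invalidate none -> C1=M] -> [I,M] [MISS #1: write from I]
Op 2: C0 read [C0 read from I: others=['C1=M'] -> C0=S, others downsized to S] -> [S,S] [MISS #2: read from I]
Op 3: C1 read [C1 read: already in S, no change] -> [S,S] [hit: read from S]
Op 4: C1 write [C1 write: invalidate ['C0=S'] -> C1=M] -> [I,M] [MISS #3: write from S]
Op 5: C1 read [C1 read: already in M, no change] -> [I,M] [hit: read from M]
Op 6: C1 write [C1 write: already M (modified), no change] -> [I,M] [hit: write from M]
Op 7: C0 read [C0 read from I: others=['C1=M'] -> C0=S, others downsized to S] -> [S,S] [MISS #4: read from I]
Op 8: C1 read [C1 read: already in S, no change] -> [S,S] [hit: read from S]
Op 9: C1 write [C1 write: invalidate ['C0=S'] -> C1=M] -> [I,M] [MISS #5: write from S]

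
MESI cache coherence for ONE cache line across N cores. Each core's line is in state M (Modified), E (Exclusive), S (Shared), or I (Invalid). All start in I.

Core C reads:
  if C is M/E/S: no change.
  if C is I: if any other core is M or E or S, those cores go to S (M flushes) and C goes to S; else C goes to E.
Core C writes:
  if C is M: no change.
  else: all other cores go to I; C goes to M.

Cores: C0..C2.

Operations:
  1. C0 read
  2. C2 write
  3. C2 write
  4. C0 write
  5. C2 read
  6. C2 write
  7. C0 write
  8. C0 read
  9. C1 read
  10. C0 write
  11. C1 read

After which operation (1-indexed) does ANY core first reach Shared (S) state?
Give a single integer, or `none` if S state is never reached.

Answer: 5

Derivation:
Op 1: C0 read [C0 read from I: no other sharers -> C0=E (exclusive)] -> [E,I,I]
Op 2: C2 write [C2 write: invalidate ['C0=E'] -> C2=M] -> [I,I,M]
Op 3: C2 write [C2 write: already M (modified), no change] -> [I,I,M]
Op 4: C0 write [C0 write: invalidate ['C2=M'] -> C0=M] -> [M,I,I]
Op 5: C2 read [C2 read from I: others=['C0=M'] -> C2=S, others downsized to S] -> [S,I,S]
  -> First S state at op 5; remaining ops need not be traced.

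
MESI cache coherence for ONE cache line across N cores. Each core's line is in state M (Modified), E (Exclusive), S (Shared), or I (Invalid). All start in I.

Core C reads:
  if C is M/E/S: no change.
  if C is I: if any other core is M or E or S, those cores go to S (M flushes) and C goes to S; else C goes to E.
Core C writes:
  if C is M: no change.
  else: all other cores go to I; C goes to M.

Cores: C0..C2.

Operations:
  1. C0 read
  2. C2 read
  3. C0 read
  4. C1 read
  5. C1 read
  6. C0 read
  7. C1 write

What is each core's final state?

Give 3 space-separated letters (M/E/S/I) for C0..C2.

Op 1: C0 read [C0 read from I: no other sharers -> C0=E (exclusive)] -> [E,I,I]
Op 2: C2 read [C2 read from I: others=['C0=E'] -> C2=S, others downsized to S] -> [S,I,S]
Op 3: C0 read [C0 read: already in S, no change] -> [S,I,S]
Op 4: C1 read [C1 read from I: others=['C0=S', 'C2=S'] -> C1=S, others downsized to S] -> [S,S,S]
Op 5: C1 read [C1 read: already in S, no change] -> [S,S,S]
Op 6: C0 read [C0 read: already in S, no change] -> [S,S,S]
Op 7: C1 write [C1 write: invalidate ['C0=S', 'C2=S'] -> C1=M] -> [I,M,I]

Answer: I M I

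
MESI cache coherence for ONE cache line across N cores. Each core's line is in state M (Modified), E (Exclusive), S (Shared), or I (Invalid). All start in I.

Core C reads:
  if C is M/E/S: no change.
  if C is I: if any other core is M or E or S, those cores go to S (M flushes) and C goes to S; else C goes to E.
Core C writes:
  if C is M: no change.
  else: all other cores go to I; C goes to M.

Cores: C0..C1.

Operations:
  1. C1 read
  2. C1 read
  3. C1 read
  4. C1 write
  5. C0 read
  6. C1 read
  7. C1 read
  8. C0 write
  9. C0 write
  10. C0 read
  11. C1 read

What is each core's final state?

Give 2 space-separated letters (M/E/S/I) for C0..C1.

Answer: S S

Derivation:
Op 1: C1 read [C1 read from I: no other sharers -> C1=E (exclusive)] -> [I,E]
Op 2: C1 read [C1 read: already in E, no change] -> [I,E]
Op 3: C1 read [C1 read: already in E, no change] -> [I,E]
Op 4: C1 write [C1 write: invalidate none -> C1=M] -> [I,M]
Op 5: C0 read [C0 read from I: others=['C1=M'] -> C0=S, others downsized to S] -> [S,S]
Op 6: C1 read [C1 read: already in S, no change] -> [S,S]
Op 7: C1 read [C1 read: already in S, no change] -> [S,S]
Op 8: C0 write [C0 write: invalidate ['C1=S'] -> C0=M] -> [M,I]
Op 9: C0 write [C0 write: already M (modified), no change] -> [M,I]
Op 10: C0 read [C0 read: already in M, no change] -> [M,I]
Op 11: C1 read [C1 read from I: others=['C0=M'] -> C1=S, others downsized to S] -> [S,S]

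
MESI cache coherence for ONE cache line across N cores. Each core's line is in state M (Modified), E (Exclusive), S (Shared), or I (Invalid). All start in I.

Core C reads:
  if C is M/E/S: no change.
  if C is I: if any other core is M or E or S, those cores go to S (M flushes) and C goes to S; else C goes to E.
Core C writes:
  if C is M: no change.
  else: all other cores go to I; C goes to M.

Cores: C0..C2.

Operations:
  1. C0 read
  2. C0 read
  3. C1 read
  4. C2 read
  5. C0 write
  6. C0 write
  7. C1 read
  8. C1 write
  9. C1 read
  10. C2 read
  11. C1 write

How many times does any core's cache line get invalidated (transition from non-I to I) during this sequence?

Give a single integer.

Answer: 4

Derivation:
Op 1: C0 read [C0 read from I: no other sharers -> C0=E (exclusive)] -> [E,I,I] (invalidations this op: 0; running total: 0)
Op 2: C0 read [C0 read: already in E, no change] -> [E,I,I] (invalidations this op: 0; running total: 0)
Op 3: C1 read [C1 read from I: others=['C0=E'] -> C1=S, others downsized to S] -> [S,S,I] (invalidations this op: 0; running total: 0)
Op 4: C2 read [C2 read from I: others=['C0=S', 'C1=S'] -> C2=S, others downsized to S] -> [S,S,S] (invalidations this op: 0; running total: 0)
Op 5: C0 write [C0 write: invalidate ['C1=S', 'C2=S'] -> C0=M] -> [M,I,I] (invalidations this op: 2; running total: 2)
Op 6: C0 write [C0 write: already M (modified), no change] -> [M,I,I] (invalidations this op: 0; running total: 2)
Op 7: C1 read [C1 read from I: others=['C0=M'] -> C1=S, others downsized to S] -> [S,S,I] (invalidations this op: 0; running total: 2)
Op 8: C1 write [C1 write: invalidate ['C0=S'] -> C1=M] -> [I,M,I] (invalidations this op: 1; running total: 3)
Op 9: C1 read [C1 read: already in M, no change] -> [I,M,I] (invalidations this op: 0; running total: 3)
Op 10: C2 read [C2 read from I: others=['C1=M'] -> C2=S, others downsized to S] -> [I,S,S] (invalidations this op: 0; running total: 3)
Op 11: C1 write [C1 write: invalidate ['C2=S'] -> C1=M] -> [I,M,I] (invalidations this op: 1; running total: 4)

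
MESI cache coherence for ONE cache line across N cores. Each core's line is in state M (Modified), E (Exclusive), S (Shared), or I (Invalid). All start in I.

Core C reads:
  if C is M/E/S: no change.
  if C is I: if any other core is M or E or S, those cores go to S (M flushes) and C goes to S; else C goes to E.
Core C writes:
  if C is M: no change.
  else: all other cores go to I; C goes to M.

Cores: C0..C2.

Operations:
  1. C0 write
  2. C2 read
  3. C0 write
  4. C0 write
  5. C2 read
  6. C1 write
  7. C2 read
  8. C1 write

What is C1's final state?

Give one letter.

Answer: M

Derivation:
Op 1: C0 write [C0 write: invalidate none -> C0=M] -> [M,I,I]
Op 2: C2 read [C2 read from I: others=['C0=M'] -> C2=S, others downsized to S] -> [S,I,S]
Op 3: C0 write [C0 write: invalidate ['C2=S'] -> C0=M] -> [M,I,I]
Op 4: C0 write [C0 write: already M (modified), no change] -> [M,I,I]
Op 5: C2 read [C2 read from I: others=['C0=M'] -> C2=S, others downsized to S] -> [S,I,S]
Op 6: C1 write [C1 write: invalidate ['C0=S', 'C2=S'] -> C1=M] -> [I,M,I]
Op 7: C2 read [C2 read from I: others=['C1=M'] -> C2=S, others downsized to S] -> [I,S,S]
Op 8: C1 write [C1 write: invalidate ['C2=S'] -> C1=M] -> [I,M,I]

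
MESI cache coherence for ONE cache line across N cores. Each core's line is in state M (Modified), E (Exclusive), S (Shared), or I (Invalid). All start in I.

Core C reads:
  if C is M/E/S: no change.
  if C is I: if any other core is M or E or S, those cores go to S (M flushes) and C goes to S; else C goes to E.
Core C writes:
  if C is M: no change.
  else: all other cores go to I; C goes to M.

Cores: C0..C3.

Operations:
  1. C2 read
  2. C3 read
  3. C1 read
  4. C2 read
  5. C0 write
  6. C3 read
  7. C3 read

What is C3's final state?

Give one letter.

Answer: S

Derivation:
Op 1: C2 read [C2 read from I: no other sharers -> C2=E (exclusive)] -> [I,I,E,I]
Op 2: C3 read [C3 read from I: others=['C2=E'] -> C3=S, others downsized to S] -> [I,I,S,S]
Op 3: C1 read [C1 read from I: others=['C2=S', 'C3=S'] -> C1=S, others downsized to S] -> [I,S,S,S]
Op 4: C2 read [C2 read: already in S, no change] -> [I,S,S,S]
Op 5: C0 write [C0 write: invalidate ['C1=S', 'C2=S', 'C3=S'] -> C0=M] -> [M,I,I,I]
Op 6: C3 read [C3 read from I: others=['C0=M'] -> C3=S, others downsized to S] -> [S,I,I,S]
Op 7: C3 read [C3 read: already in S, no change] -> [S,I,I,S]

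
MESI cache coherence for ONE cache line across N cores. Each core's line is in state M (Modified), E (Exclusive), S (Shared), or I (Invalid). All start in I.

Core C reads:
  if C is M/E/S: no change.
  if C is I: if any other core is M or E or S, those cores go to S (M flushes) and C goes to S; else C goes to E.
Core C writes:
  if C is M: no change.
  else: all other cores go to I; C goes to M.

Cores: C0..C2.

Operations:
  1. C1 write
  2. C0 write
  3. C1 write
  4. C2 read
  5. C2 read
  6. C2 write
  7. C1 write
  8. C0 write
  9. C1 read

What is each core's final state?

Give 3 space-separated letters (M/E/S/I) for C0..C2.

Op 1: C1 write [C1 write: invalidate none -> C1=M] -> [I,M,I]
Op 2: C0 write [C0 write: invalidate ['C1=M'] -> C0=M] -> [M,I,I]
Op 3: C1 write [C1 write: invalidate ['C0=M'] -> C1=M] -> [I,M,I]
Op 4: C2 read [C2 read from I: others=['C1=M'] -> C2=S, others downsized to S] -> [I,S,S]
Op 5: C2 read [C2 read: already in S, no change] -> [I,S,S]
Op 6: C2 write [C2 write: invalidate ['C1=S'] -> C2=M] -> [I,I,M]
Op 7: C1 write [C1 write: invalidate ['C2=M'] -> C1=M] -> [I,M,I]
Op 8: C0 write [C0 write: invalidate ['C1=M'] -> C0=M] -> [M,I,I]
Op 9: C1 read [C1 read from I: others=['C0=M'] -> C1=S, others downsized to S] -> [S,S,I]

Answer: S S I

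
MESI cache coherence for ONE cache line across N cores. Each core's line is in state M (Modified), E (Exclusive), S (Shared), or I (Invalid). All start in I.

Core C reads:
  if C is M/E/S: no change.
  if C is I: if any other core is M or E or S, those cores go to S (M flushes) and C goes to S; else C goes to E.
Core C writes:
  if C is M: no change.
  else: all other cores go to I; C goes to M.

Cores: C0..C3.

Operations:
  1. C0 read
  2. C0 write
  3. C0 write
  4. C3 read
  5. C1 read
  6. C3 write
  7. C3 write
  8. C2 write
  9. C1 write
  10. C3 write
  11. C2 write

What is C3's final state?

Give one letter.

Answer: I

Derivation:
Op 1: C0 read [C0 read from I: no other sharers -> C0=E (exclusive)] -> [E,I,I,I]
Op 2: C0 write [C0 write: invalidate none -> C0=M] -> [M,I,I,I]
Op 3: C0 write [C0 write: already M (modified), no change] -> [M,I,I,I]
Op 4: C3 read [C3 read from I: others=['C0=M'] -> C3=S, others downsized to S] -> [S,I,I,S]
Op 5: C1 read [C1 read from I: others=['C0=S', 'C3=S'] -> C1=S, others downsized to S] -> [S,S,I,S]
Op 6: C3 write [C3 write: invalidate ['C0=S', 'C1=S'] -> C3=M] -> [I,I,I,M]
Op 7: C3 write [C3 write: already M (modified), no change] -> [I,I,I,M]
Op 8: C2 write [C2 write: invalidate ['C3=M'] -> C2=M] -> [I,I,M,I]
Op 9: C1 write [C1 write: invalidate ['C2=M'] -> C1=M] -> [I,M,I,I]
Op 10: C3 write [C3 write: invalidate ['C1=M'] -> C3=M] -> [I,I,I,M]
Op 11: C2 write [C2 write: invalidate ['C3=M'] -> C2=M] -> [I,I,M,I]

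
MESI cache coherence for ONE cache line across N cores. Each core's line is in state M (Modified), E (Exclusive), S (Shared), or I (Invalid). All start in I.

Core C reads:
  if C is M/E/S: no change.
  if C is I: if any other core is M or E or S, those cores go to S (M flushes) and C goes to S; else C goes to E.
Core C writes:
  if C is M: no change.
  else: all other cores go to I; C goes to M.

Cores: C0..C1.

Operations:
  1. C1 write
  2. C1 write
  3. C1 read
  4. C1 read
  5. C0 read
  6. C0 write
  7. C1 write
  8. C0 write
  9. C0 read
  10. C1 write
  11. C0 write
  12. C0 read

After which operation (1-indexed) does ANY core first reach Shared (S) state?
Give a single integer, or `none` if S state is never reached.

Op 1: C1 write [C1 write: invalidate none -> C1=M] -> [I,M]
Op 2: C1 write [C1 write: already M (modified), no change] -> [I,M]
Op 3: C1 read [C1 read: already in M, no change] -> [I,M]
Op 4: C1 read [C1 read: already in M, no change] -> [I,M]
Op 5: C0 read [C0 read from I: others=['C1=M'] -> C0=S, others downsized to S] -> [S,S]
  -> First S state at op 5; remaining ops need not be traced.

Answer: 5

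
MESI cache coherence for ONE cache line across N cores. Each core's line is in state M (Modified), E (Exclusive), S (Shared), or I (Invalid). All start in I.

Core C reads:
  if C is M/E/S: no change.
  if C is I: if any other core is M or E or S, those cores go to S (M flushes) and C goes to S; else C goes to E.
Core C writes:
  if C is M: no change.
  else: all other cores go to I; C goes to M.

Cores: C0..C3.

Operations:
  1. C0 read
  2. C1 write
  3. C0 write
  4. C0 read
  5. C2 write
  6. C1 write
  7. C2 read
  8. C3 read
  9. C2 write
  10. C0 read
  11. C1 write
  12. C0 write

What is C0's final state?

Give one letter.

Answer: M

Derivation:
Op 1: C0 read [C0 read from I: no other sharers -> C0=E (exclusive)] -> [E,I,I,I]
Op 2: C1 write [C1 write: invalidate ['C0=E'] -> C1=M] -> [I,M,I,I]
Op 3: C0 write [C0 write: invalidate ['C1=M'] -> C0=M] -> [M,I,I,I]
Op 4: C0 read [C0 read: already in M, no change] -> [M,I,I,I]
Op 5: C2 write [C2 write: invalidate ['C0=M'] -> C2=M] -> [I,I,M,I]
Op 6: C1 write [C1 write: invalidate ['C2=M'] -> C1=M] -> [I,M,I,I]
Op 7: C2 read [C2 read from I: others=['C1=M'] -> C2=S, others downsized to S] -> [I,S,S,I]
Op 8: C3 read [C3 read from I: others=['C1=S', 'C2=S'] -> C3=S, others downsized to S] -> [I,S,S,S]
Op 9: C2 write [C2 write: invalidate ['C1=S', 'C3=S'] -> C2=M] -> [I,I,M,I]
Op 10: C0 read [C0 read from I: others=['C2=M'] -> C0=S, others downsized to S] -> [S,I,S,I]
Op 11: C1 write [C1 write: invalidate ['C0=S', 'C2=S'] -> C1=M] -> [I,M,I,I]
Op 12: C0 write [C0 write: invalidate ['C1=M'] -> C0=M] -> [M,I,I,I]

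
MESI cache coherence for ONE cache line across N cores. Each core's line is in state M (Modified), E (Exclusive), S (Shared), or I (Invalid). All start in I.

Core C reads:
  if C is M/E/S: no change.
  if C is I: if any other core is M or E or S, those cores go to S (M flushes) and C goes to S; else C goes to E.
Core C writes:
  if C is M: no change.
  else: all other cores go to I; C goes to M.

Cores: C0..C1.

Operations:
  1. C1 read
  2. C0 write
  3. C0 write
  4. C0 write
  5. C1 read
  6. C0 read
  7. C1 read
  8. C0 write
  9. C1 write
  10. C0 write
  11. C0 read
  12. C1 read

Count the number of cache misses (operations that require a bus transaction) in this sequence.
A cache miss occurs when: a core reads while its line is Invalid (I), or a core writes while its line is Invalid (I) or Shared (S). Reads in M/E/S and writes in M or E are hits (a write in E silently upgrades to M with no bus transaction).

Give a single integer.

Op 1: C1 read [C1 read from I: no other sharers -> C1=E (exclusive)] -> [I,E] [MISS #1: read from I]
Op 2: C0 write [C0 write: invalidate ['C1=E'] -> C0=M] -> [M,I] [MISS #2: write from I]
Op 3: C0 write [C0 write: already M (modified), no change] -> [M,I] [hit: write from M]
Op 4: C0 write [C0 write: already M (modified), no change] -> [M,I] [hit: write from M]
Op 5: C1 read [C1 read from I: others=['C0=M'] -> C1=S, others downsized to S] -> [S,S] [MISS #3: read from I]
Op 6: C0 read [C0 read: already in S, no change] -> [S,S] [hit: read from S]
Op 7: C1 read [C1 read: already in S, no change] -> [S,S] [hit: read from S]
Op 8: C0 write [C0 write: invalidate ['C1=S'] -> C0=M] -> [M,I] [MISS #4: write from S]
Op 9: C1 write [C1 write: invalidate ['C0=M'] -> C1=M] -> [I,M] [MISS #5: write from I]
Op 10: C0 write [C0 write: invalidate ['C1=M'] -> C0=M] -> [M,I] [MISS #6: write from I]
Op 11: C0 read [C0 read: already in M, no change] -> [M,I] [hit: read from M]
Op 12: C1 read [C1 read from I: others=['C0=M'] -> C1=S, others downsized to S] -> [S,S] [MISS #7: read from I]

Answer: 7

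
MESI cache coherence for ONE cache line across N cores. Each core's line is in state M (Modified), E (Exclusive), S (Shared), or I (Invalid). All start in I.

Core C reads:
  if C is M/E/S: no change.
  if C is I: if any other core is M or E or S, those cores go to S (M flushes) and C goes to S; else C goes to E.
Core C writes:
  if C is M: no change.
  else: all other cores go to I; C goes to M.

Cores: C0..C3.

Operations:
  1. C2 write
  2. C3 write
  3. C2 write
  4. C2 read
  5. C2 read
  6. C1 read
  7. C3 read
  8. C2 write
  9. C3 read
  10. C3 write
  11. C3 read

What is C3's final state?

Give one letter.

Op 1: C2 write [C2 write: invalidate none -> C2=M] -> [I,I,M,I]
Op 2: C3 write [C3 write: invalidate ['C2=M'] -> C3=M] -> [I,I,I,M]
Op 3: C2 write [C2 write: invalidate ['C3=M'] -> C2=M] -> [I,I,M,I]
Op 4: C2 read [C2 read: already in M, no change] -> [I,I,M,I]
Op 5: C2 read [C2 read: already in M, no change] -> [I,I,M,I]
Op 6: C1 read [C1 read from I: others=['C2=M'] -> C1=S, others downsized to S] -> [I,S,S,I]
Op 7: C3 read [C3 read from I: others=['C1=S', 'C2=S'] -> C3=S, others downsized to S] -> [I,S,S,S]
Op 8: C2 write [C2 write: invalidate ['C1=S', 'C3=S'] -> C2=M] -> [I,I,M,I]
Op 9: C3 read [C3 read from I: others=['C2=M'] -> C3=S, others downsized to S] -> [I,I,S,S]
Op 10: C3 write [C3 write: invalidate ['C2=S'] -> C3=M] -> [I,I,I,M]
Op 11: C3 read [C3 read: already in M, no change] -> [I,I,I,M]

Answer: M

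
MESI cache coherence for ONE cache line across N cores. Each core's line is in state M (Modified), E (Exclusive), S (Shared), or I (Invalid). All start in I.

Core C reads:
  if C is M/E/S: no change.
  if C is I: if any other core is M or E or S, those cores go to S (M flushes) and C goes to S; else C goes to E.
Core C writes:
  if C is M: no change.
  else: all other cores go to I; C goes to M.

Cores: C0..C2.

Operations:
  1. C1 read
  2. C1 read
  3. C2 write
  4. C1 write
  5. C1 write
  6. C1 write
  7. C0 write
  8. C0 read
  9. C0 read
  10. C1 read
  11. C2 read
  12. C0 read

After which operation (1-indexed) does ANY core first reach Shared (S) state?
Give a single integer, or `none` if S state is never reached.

Answer: 10

Derivation:
Op 1: C1 read [C1 read from I: no other sharers -> C1=E (exclusive)] -> [I,E,I]
Op 2: C1 read [C1 read: already in E, no change] -> [I,E,I]
Op 3: C2 write [C2 write: invalidate ['C1=E'] -> C2=M] -> [I,I,M]
Op 4: C1 write [C1 write: invalidate ['C2=M'] -> C1=M] -> [I,M,I]
Op 5: C1 write [C1 write: already M (modified), no change] -> [I,M,I]
Op 6: C1 write [C1 write: already M (modified), no change] -> [I,M,I]
Op 7: C0 write [C0 write: invalidate ['C1=M'] -> C0=M] -> [M,I,I]
Op 8: C0 read [C0 read: already in M, no change] -> [M,I,I]
Op 9: C0 read [C0 read: already in M, no change] -> [M,I,I]
Op 10: C1 read [C1 read from I: others=['C0=M'] -> C1=S, others downsized to S] -> [S,S,I]
  -> First S state at op 10; remaining ops need not be traced.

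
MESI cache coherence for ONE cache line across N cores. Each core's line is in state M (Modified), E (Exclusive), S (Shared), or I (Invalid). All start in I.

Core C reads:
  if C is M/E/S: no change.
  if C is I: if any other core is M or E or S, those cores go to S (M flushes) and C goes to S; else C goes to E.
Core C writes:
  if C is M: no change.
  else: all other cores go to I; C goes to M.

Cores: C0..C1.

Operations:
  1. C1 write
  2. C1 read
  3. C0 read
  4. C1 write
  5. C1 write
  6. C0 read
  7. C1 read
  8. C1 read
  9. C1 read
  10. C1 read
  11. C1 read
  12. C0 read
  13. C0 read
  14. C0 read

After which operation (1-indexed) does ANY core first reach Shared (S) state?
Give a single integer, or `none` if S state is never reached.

Answer: 3

Derivation:
Op 1: C1 write [C1 write: invalidate none -> C1=M] -> [I,M]
Op 2: C1 read [C1 read: already in M, no change] -> [I,M]
Op 3: C0 read [C0 read from I: others=['C1=M'] -> C0=S, others downsized to S] -> [S,S]
  -> First S state at op 3; remaining ops need not be traced.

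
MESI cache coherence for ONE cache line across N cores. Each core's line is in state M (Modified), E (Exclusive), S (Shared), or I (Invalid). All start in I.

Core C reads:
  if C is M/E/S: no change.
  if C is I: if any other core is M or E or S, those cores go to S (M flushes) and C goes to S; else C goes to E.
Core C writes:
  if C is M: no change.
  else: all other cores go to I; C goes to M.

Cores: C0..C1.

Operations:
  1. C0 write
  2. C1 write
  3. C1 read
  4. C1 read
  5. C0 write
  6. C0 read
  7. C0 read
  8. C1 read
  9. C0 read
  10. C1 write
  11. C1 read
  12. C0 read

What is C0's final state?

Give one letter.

Answer: S

Derivation:
Op 1: C0 write [C0 write: invalidate none -> C0=M] -> [M,I]
Op 2: C1 write [C1 write: invalidate ['C0=M'] -> C1=M] -> [I,M]
Op 3: C1 read [C1 read: already in M, no change] -> [I,M]
Op 4: C1 read [C1 read: already in M, no change] -> [I,M]
Op 5: C0 write [C0 write: invalidate ['C1=M'] -> C0=M] -> [M,I]
Op 6: C0 read [C0 read: already in M, no change] -> [M,I]
Op 7: C0 read [C0 read: already in M, no change] -> [M,I]
Op 8: C1 read [C1 read from I: others=['C0=M'] -> C1=S, others downsized to S] -> [S,S]
Op 9: C0 read [C0 read: already in S, no change] -> [S,S]
Op 10: C1 write [C1 write: invalidate ['C0=S'] -> C1=M] -> [I,M]
Op 11: C1 read [C1 read: already in M, no change] -> [I,M]
Op 12: C0 read [C0 read from I: others=['C1=M'] -> C0=S, others downsized to S] -> [S,S]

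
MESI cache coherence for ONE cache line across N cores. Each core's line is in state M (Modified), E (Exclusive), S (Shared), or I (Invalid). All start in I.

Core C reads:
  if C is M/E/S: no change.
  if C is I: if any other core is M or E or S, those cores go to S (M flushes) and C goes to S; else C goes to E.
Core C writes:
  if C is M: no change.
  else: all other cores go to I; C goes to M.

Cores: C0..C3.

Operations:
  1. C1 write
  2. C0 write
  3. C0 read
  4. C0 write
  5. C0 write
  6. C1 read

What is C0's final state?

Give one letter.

Op 1: C1 write [C1 write: invalidate none -> C1=M] -> [I,M,I,I]
Op 2: C0 write [C0 write: invalidate ['C1=M'] -> C0=M] -> [M,I,I,I]
Op 3: C0 read [C0 read: already in M, no change] -> [M,I,I,I]
Op 4: C0 write [C0 write: already M (modified), no change] -> [M,I,I,I]
Op 5: C0 write [C0 write: already M (modified), no change] -> [M,I,I,I]
Op 6: C1 read [C1 read from I: others=['C0=M'] -> C1=S, others downsized to S] -> [S,S,I,I]

Answer: S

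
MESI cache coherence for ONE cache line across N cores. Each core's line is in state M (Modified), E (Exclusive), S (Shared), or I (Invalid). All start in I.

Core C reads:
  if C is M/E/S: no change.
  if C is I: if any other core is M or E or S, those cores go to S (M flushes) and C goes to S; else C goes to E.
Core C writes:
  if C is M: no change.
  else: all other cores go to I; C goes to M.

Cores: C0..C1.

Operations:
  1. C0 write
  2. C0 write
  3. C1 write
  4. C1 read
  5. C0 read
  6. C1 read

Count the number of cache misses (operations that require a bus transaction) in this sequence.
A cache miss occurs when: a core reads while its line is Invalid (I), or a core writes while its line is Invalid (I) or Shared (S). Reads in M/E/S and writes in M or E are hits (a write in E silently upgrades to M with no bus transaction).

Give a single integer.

Answer: 3

Derivation:
Op 1: C0 write [C0 write: invalidate none -> C0=M] -> [M,I] [MISS #1: write from I]
Op 2: C0 write [C0 write: already M (modified), no change] -> [M,I] [hit: write from M]
Op 3: C1 write [C1 write: invalidate ['C0=M'] -> C1=M] -> [I,M] [MISS #2: write from I]
Op 4: C1 read [C1 read: already in M, no change] -> [I,M] [hit: read from M]
Op 5: C0 read [C0 read from I: others=['C1=M'] -> C0=S, others downsized to S] -> [S,S] [MISS #3: read from I]
Op 6: C1 read [C1 read: already in S, no change] -> [S,S] [hit: read from S]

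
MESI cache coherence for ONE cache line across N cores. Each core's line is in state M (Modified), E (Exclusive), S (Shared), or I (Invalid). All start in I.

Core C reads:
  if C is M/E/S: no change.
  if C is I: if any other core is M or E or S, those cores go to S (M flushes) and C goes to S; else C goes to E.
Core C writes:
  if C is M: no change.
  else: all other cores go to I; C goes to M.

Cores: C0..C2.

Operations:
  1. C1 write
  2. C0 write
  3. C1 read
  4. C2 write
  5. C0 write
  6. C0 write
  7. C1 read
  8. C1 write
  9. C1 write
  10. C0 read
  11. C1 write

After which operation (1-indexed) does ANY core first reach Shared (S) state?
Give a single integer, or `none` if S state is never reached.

Op 1: C1 write [C1 write: invalidate none -> C1=M] -> [I,M,I]
Op 2: C0 write [C0 write: invalidate ['C1=M'] -> C0=M] -> [M,I,I]
Op 3: C1 read [C1 read from I: others=['C0=M'] -> C1=S, others downsized to S] -> [S,S,I]
  -> First S state at op 3; remaining ops need not be traced.

Answer: 3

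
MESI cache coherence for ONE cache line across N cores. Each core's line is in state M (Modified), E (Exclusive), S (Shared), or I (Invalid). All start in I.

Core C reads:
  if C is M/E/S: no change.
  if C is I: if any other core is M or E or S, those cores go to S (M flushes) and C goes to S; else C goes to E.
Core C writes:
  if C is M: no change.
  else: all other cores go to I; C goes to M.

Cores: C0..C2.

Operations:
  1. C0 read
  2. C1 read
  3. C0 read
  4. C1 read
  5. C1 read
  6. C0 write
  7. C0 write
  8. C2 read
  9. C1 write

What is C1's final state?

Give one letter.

Answer: M

Derivation:
Op 1: C0 read [C0 read from I: no other sharers -> C0=E (exclusive)] -> [E,I,I]
Op 2: C1 read [C1 read from I: others=['C0=E'] -> C1=S, others downsized to S] -> [S,S,I]
Op 3: C0 read [C0 read: already in S, no change] -> [S,S,I]
Op 4: C1 read [C1 read: already in S, no change] -> [S,S,I]
Op 5: C1 read [C1 read: already in S, no change] -> [S,S,I]
Op 6: C0 write [C0 write: invalidate ['C1=S'] -> C0=M] -> [M,I,I]
Op 7: C0 write [C0 write: already M (modified), no change] -> [M,I,I]
Op 8: C2 read [C2 read from I: others=['C0=M'] -> C2=S, others downsized to S] -> [S,I,S]
Op 9: C1 write [C1 write: invalidate ['C0=S', 'C2=S'] -> C1=M] -> [I,M,I]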